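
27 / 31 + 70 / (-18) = -842 / 279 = -3.02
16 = 16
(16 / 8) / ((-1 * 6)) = -1 / 3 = -0.33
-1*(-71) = 71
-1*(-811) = 811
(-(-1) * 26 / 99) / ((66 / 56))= 728 / 3267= 0.22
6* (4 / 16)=1.50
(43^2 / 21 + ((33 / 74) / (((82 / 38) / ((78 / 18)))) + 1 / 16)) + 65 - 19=68813993 / 509712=135.01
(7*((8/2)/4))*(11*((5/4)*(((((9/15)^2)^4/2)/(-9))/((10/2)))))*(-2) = 56133/1562500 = 0.04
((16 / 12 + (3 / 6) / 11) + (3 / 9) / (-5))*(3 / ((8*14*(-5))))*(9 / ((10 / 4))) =-3897 / 154000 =-0.03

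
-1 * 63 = -63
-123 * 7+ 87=-774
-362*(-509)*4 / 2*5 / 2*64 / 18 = 29481280 / 9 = 3275697.78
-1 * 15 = -15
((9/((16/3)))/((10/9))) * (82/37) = 9963/2960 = 3.37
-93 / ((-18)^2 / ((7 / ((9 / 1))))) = -217 / 972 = -0.22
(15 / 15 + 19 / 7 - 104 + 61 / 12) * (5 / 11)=-43.27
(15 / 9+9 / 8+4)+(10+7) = 571 / 24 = 23.79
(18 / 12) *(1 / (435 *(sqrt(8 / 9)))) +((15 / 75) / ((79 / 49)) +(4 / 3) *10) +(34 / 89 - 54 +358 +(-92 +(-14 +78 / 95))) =3 *sqrt(2) / 1160 +426136471 / 2003835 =212.66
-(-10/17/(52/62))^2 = -24025/48841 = -0.49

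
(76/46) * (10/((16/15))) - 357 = -31419/92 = -341.51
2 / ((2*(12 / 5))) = 0.42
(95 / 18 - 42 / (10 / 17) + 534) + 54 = 46969 / 90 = 521.88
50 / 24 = 25 / 12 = 2.08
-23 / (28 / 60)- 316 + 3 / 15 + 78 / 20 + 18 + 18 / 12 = -11959 / 35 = -341.69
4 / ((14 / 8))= 16 / 7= 2.29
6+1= 7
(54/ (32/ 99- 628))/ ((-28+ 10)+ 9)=297/ 31070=0.01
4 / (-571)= -4 / 571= -0.01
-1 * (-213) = 213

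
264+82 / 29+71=9797 / 29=337.83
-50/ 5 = -10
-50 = -50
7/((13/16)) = 112/13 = 8.62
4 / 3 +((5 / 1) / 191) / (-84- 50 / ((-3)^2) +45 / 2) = 921878 / 691611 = 1.33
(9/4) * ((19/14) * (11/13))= 1881/728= 2.58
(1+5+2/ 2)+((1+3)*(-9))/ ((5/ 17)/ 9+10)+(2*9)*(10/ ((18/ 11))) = 174087/ 1535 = 113.41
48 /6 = 8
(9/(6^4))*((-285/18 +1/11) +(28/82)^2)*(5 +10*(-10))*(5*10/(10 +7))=4117354625/135797904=30.32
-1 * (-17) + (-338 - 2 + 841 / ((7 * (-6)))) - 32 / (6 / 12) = -17095 / 42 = -407.02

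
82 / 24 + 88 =1097 / 12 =91.42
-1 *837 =-837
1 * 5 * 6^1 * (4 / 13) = 120 / 13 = 9.23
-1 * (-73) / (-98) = -73 / 98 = -0.74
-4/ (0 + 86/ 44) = -88/ 43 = -2.05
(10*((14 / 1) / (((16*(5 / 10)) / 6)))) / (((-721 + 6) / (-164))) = 3444 / 143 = 24.08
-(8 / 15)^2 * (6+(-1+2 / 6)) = -1024 / 675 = -1.52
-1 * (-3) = 3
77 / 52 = 1.48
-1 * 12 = -12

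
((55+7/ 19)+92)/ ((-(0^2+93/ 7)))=-19600/ 1767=-11.09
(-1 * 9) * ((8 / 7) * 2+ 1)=-207 / 7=-29.57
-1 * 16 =-16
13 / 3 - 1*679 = -2024 / 3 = -674.67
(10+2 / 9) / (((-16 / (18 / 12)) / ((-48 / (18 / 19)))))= 437 / 9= 48.56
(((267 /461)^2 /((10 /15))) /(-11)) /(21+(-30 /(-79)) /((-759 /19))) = -388596339 /178320845554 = -0.00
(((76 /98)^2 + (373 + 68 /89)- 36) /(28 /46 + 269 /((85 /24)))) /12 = 47118743345 /127938168568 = 0.37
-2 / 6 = -1 / 3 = -0.33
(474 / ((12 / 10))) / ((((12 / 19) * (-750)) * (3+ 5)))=-0.10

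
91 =91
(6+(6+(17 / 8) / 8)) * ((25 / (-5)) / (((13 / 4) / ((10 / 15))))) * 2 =-3925 / 156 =-25.16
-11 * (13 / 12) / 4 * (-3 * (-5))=-715 / 16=-44.69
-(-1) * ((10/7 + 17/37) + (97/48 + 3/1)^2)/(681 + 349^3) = 3233927/5073357574656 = 0.00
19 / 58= 0.33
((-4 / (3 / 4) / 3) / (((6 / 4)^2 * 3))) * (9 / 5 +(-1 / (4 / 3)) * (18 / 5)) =32 / 135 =0.24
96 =96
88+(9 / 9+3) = 92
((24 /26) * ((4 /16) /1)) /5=0.05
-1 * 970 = -970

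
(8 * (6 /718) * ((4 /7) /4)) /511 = 24 /1284143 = 0.00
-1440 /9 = -160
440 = 440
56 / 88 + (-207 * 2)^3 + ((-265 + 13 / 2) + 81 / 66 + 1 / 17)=-13269183508 / 187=-70958200.58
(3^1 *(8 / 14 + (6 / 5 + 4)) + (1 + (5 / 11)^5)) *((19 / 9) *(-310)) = -121738131748 / 10146213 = -11998.38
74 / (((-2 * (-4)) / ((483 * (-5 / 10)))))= -17871 / 8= -2233.88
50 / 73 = 0.68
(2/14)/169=1/1183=0.00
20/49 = 0.41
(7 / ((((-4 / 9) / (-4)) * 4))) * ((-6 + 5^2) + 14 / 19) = 23625 / 76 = 310.86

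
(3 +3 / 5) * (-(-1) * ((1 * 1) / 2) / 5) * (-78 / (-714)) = 117 / 2975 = 0.04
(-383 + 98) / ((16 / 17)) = -4845 / 16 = -302.81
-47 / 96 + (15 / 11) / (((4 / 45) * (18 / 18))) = 15683 / 1056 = 14.85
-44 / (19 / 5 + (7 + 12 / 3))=-110 / 37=-2.97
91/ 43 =2.12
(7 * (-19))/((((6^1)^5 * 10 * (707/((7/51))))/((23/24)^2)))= -70357/230712053760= -0.00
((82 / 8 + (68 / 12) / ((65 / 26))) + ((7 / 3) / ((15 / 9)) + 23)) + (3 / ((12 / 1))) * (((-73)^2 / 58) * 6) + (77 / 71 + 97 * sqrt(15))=1086041 / 6177 + 97 * sqrt(15)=551.50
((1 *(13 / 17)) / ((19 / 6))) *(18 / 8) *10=1755 / 323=5.43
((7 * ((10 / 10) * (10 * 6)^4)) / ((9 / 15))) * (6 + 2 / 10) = 937440000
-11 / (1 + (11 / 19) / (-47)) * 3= -9823 / 294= -33.41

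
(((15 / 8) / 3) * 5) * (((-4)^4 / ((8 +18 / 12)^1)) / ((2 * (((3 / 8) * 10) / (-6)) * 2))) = -640 / 19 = -33.68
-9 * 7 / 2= -63 / 2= -31.50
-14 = -14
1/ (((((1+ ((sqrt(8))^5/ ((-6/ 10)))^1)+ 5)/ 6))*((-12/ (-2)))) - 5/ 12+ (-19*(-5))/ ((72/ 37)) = 713444743/ 14739768 - 480*sqrt(2)/ 204719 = 48.40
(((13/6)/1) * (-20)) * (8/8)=-43.33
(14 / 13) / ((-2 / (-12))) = 84 / 13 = 6.46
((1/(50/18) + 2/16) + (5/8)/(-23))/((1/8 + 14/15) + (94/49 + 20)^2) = 15169518/15953035405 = 0.00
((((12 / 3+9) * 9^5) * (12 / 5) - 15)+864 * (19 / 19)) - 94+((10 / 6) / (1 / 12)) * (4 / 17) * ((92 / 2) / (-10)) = 156660283 / 85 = 1843062.15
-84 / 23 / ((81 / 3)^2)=-28 / 5589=-0.01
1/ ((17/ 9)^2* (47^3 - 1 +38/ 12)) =486/ 180032839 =0.00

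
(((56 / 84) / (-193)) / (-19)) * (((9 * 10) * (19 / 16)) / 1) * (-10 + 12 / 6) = -30 / 193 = -0.16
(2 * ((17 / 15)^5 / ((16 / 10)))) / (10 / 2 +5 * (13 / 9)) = 1419857 / 7425000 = 0.19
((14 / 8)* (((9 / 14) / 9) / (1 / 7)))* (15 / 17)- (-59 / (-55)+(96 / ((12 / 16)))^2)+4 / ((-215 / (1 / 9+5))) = -47428893467 / 2894760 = -16384.40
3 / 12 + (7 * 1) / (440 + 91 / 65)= 2347 / 8828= 0.27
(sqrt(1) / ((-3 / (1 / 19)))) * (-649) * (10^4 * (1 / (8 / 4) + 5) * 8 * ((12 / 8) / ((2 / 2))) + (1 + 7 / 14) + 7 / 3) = 2570054927 / 342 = 7514780.49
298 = 298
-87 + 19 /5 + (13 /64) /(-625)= -83.20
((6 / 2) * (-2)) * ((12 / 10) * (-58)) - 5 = 2063 / 5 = 412.60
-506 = -506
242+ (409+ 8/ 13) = 8471/ 13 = 651.62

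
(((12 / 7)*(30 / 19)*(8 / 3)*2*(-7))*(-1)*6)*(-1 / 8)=-1440 / 19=-75.79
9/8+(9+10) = 161/8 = 20.12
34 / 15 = 2.27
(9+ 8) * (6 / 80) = 51 / 40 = 1.28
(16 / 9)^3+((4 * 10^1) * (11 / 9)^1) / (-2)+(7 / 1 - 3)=-10808 / 729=-14.83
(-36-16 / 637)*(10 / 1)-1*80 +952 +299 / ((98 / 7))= 679177 / 1274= 533.11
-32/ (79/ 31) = -992/ 79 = -12.56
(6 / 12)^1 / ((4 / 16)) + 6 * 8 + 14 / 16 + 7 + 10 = 543 / 8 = 67.88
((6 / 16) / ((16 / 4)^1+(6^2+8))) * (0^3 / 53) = 0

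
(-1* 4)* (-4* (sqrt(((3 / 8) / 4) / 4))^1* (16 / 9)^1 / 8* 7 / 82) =7* sqrt(6) / 369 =0.05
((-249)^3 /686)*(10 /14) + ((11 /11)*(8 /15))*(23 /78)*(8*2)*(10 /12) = -27090592723 /1685502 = -16072.71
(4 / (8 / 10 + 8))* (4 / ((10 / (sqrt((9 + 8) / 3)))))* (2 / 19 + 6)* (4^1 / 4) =232* sqrt(51) / 627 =2.64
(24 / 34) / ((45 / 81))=108 / 85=1.27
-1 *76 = -76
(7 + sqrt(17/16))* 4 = sqrt(17) + 28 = 32.12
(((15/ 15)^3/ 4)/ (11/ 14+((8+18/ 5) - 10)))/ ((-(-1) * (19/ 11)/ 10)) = 1925/ 3173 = 0.61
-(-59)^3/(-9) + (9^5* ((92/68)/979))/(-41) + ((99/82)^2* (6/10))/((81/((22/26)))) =-1494054406555709/65465906220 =-22821.87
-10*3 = -30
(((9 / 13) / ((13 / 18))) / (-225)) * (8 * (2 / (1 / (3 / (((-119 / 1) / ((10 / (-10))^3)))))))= -864 / 502775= -0.00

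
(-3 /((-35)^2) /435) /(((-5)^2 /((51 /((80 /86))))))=-2193 /177625000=-0.00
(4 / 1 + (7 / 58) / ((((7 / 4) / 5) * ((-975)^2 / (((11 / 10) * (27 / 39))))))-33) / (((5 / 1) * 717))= -1154798114 / 142756940625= -0.01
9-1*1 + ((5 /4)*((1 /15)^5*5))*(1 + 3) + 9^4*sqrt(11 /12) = 243001 /30375 + 2187*sqrt(33) /2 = 6289.68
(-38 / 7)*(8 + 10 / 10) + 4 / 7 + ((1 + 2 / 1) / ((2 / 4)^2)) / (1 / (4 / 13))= -4058 / 91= -44.59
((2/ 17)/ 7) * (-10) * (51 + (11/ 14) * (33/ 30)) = -7261/ 833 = -8.72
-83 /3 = -27.67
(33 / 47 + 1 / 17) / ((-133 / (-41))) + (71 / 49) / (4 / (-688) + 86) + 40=23308895572 / 579082441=40.25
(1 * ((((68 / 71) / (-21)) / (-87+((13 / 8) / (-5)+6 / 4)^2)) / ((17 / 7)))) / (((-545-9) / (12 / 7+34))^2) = 0.00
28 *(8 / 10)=112 / 5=22.40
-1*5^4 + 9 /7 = -4366 /7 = -623.71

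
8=8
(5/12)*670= 1675/6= 279.17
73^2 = 5329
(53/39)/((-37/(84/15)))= -1484/7215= -0.21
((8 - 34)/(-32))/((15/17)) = 221/240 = 0.92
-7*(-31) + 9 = 226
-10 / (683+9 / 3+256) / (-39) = 5 / 18369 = 0.00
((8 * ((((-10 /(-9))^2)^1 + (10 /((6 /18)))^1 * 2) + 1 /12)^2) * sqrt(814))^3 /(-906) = -25025810973551857915233363983 * sqrt(814) /1023524640207144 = -697592913348798.05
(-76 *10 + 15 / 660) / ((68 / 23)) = -45241 / 176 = -257.05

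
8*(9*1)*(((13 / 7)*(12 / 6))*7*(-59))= -110448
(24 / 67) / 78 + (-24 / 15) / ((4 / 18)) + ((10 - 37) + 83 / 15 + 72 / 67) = -72086 / 2613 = -27.59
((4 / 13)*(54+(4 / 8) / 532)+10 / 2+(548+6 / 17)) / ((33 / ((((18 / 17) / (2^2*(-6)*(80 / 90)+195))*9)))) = 2714000175 / 2863671811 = 0.95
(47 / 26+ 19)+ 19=1035 / 26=39.81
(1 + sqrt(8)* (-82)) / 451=1 / 451 - 4* sqrt(2) / 11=-0.51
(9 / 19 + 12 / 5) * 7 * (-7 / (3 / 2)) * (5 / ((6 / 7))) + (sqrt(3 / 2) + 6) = -30871 / 57 + sqrt(6) / 2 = -540.37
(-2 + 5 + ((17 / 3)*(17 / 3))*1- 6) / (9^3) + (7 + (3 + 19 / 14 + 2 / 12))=531088 / 45927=11.56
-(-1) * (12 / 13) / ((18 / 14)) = 28 / 39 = 0.72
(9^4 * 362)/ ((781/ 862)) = 2047320684/ 781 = 2621409.33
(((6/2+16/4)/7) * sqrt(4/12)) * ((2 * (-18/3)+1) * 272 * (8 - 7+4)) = -14960 * sqrt(3)/3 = -8637.16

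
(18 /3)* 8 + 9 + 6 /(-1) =51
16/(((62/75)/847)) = 508200/31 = 16393.55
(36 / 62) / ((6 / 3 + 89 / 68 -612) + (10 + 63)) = -1224 / 1129237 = -0.00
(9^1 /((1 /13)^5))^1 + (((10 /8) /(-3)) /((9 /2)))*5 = 180448373 /54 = 3341636.54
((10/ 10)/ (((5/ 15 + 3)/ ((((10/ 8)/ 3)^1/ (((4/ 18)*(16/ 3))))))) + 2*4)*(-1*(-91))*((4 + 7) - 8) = 2212.79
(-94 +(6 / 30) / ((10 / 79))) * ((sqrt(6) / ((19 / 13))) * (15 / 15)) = -154.89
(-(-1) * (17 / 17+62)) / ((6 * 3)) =7 / 2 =3.50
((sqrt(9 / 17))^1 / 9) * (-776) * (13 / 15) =-10088 * sqrt(17) / 765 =-54.37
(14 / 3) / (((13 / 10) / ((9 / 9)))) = 140 / 39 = 3.59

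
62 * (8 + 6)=868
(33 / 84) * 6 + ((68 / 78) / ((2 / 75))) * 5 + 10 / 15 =90901 / 546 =166.49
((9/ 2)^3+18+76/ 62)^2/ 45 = 748952689/ 2767680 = 270.61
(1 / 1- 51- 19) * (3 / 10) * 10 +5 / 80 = -3311 / 16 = -206.94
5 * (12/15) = 4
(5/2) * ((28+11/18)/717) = 2575/25812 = 0.10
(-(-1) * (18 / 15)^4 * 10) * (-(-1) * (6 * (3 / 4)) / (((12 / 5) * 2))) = 486 / 25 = 19.44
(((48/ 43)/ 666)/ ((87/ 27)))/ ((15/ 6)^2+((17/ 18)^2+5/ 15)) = 3888/ 55874329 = 0.00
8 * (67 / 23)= 536 / 23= 23.30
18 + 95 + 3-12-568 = -464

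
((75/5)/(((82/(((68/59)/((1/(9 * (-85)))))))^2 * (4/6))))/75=202956030/5851561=34.68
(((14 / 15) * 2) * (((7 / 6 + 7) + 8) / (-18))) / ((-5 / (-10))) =-1358 / 405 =-3.35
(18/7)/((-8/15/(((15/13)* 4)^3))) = -7290000/15379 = -474.02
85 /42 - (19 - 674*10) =6723.02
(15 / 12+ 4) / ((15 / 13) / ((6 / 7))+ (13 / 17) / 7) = 10829 / 3002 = 3.61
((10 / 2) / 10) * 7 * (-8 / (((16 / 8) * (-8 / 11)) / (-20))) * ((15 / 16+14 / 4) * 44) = -300685 / 4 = -75171.25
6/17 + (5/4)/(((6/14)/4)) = 613/51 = 12.02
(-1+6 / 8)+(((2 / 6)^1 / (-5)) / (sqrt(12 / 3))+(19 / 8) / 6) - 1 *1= -71 / 80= -0.89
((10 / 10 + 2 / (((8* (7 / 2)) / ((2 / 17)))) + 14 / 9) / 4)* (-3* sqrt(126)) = -1373* sqrt(14) / 238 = -21.59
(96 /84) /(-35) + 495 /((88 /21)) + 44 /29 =6798609 /56840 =119.61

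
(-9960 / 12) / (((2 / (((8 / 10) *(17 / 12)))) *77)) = -1411 / 231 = -6.11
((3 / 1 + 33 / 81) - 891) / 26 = -23965 / 702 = -34.14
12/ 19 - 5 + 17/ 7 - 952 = -126874/ 133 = -953.94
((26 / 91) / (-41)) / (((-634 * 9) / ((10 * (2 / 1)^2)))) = 40 / 818811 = 0.00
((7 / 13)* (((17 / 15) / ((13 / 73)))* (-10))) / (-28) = 1241 / 1014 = 1.22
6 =6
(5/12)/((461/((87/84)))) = 0.00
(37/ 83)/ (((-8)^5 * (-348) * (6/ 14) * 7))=37/ 2839412736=0.00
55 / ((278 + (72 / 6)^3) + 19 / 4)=220 / 8043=0.03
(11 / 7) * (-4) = -6.29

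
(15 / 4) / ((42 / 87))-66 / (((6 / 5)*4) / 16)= -11885 / 56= -212.23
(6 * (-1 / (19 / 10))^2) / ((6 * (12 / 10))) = 0.23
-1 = -1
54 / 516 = 9 / 86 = 0.10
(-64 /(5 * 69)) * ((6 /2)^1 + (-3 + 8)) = -512 /345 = -1.48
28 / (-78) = -14 / 39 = -0.36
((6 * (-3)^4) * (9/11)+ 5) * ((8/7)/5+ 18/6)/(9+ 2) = 500477/4235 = 118.18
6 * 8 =48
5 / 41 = 0.12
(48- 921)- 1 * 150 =-1023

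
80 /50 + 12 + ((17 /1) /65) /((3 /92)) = 4216 /195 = 21.62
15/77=0.19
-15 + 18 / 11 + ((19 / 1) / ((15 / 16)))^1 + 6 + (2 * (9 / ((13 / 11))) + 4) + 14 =98957 / 2145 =46.13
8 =8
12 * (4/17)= 48/17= 2.82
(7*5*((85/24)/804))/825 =119/636768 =0.00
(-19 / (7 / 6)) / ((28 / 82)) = -2337 / 49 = -47.69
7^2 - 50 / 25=47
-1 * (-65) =65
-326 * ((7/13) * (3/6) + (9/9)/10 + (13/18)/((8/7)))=-1527473/4680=-326.38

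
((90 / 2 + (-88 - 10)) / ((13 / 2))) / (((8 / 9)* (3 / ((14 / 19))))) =-1113 / 494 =-2.25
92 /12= 23 /3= 7.67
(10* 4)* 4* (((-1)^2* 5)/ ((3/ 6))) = 1600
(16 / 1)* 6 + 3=99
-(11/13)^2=-0.72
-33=-33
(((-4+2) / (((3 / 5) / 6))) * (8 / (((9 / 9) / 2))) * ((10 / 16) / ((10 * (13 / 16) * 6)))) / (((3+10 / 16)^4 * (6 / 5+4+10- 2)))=-1638400 / 910270647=-0.00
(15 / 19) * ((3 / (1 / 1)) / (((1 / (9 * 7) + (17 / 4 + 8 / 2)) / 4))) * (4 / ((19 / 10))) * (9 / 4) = 4082400 / 751963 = 5.43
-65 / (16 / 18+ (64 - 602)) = 585 / 4834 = 0.12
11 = 11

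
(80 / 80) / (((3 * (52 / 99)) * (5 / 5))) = 33 / 52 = 0.63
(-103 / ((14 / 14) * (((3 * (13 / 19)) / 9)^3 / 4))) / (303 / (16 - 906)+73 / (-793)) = 4142300723640 / 51587081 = 80297.25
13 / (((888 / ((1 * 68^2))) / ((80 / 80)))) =7514 / 111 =67.69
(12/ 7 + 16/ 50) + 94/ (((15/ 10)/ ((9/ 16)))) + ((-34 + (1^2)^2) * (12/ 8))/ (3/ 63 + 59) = 3163511/ 86800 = 36.45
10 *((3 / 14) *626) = 9390 / 7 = 1341.43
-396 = -396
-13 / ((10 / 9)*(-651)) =39 / 2170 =0.02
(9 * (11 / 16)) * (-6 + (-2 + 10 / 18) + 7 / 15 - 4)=-2717 / 40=-67.92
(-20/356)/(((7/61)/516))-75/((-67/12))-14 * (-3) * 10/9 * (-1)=-35795020/125223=-285.85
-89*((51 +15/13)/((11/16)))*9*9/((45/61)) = -530044128/715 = -741320.46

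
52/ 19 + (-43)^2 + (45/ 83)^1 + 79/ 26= 76071727/ 41002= 1855.32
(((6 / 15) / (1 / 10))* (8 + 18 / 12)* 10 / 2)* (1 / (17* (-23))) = -190 / 391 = -0.49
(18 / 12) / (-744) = -0.00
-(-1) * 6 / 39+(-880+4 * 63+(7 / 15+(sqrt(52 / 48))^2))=-162837 / 260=-626.30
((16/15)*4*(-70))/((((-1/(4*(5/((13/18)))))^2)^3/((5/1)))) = -3250661621760000000/4826809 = -673459758146.63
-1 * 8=-8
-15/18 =-5/6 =-0.83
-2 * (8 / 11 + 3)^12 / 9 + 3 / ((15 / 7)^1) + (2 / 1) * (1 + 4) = -1597638.24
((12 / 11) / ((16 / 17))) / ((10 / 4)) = 51 / 110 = 0.46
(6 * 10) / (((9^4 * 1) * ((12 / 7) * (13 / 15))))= 175 / 28431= 0.01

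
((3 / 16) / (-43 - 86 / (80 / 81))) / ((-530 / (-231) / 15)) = -945 / 100276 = -0.01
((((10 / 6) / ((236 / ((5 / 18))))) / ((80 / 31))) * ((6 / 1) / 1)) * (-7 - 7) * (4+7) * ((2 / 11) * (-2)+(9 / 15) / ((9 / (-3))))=0.40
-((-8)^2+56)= -120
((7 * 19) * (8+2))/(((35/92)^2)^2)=2722293248/42875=63493.72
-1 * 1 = -1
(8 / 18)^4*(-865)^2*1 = 191545600 / 6561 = 29194.57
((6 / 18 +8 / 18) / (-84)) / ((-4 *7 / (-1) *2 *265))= -1 / 1602720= -0.00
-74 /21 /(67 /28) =-296 /201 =-1.47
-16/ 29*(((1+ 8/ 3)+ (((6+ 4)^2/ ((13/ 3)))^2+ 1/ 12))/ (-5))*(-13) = -290028/ 377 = -769.31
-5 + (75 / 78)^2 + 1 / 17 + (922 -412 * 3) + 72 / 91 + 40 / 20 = -25357993 / 80444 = -315.23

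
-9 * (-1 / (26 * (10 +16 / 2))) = 0.02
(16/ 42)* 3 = 8/ 7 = 1.14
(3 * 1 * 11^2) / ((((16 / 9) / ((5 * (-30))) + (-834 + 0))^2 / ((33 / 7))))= 45106875 / 18334313788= 0.00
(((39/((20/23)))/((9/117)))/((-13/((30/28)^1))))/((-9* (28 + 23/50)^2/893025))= 23840578125/4049858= 5886.77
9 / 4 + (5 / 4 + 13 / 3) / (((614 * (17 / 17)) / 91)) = 22675 / 7368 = 3.08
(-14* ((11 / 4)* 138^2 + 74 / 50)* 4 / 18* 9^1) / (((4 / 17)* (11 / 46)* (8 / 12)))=-10750760832 / 275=-39093675.75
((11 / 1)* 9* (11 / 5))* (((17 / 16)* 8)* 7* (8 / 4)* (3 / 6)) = 129591 / 10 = 12959.10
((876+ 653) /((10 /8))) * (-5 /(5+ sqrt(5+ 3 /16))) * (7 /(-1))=3424960 /317 - 171248 * sqrt(83) /317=5882.70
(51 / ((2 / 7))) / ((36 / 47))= 5593 / 24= 233.04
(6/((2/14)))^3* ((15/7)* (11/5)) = 349272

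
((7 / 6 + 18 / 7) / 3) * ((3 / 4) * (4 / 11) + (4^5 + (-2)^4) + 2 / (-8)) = 1295.90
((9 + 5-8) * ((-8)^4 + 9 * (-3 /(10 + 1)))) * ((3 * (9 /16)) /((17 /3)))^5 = 471019244377887 /8188553854976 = 57.52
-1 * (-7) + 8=15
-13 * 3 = -39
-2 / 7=-0.29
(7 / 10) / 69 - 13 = -8963 / 690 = -12.99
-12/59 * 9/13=-108/767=-0.14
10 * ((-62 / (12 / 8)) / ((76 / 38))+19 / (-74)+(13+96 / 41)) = -254035 / 4551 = -55.82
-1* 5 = -5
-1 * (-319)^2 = -101761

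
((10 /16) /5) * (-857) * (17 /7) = -14569 /56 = -260.16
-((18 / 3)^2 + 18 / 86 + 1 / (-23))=-35768 / 989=-36.17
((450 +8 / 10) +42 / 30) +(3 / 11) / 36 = 298457 / 660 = 452.21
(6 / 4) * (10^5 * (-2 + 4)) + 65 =300065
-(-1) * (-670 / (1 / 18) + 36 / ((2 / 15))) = -11790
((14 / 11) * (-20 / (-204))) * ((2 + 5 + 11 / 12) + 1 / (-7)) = 3265 / 3366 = 0.97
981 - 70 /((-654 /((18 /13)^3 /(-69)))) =5403206619 /5507879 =981.00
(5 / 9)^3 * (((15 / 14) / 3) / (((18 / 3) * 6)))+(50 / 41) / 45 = 433865 / 15064056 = 0.03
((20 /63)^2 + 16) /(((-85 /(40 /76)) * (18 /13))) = -830752 /11537883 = -0.07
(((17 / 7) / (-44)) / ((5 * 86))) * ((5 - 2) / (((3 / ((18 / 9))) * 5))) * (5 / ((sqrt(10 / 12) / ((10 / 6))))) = -17 * sqrt(30) / 198660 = -0.00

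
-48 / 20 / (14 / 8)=-48 / 35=-1.37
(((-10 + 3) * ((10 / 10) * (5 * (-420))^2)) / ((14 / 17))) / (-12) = 3123750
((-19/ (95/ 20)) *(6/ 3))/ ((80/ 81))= -81/ 10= -8.10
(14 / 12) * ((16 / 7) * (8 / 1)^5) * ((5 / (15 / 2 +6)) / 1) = 2621440 / 81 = 32363.46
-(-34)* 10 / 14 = 170 / 7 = 24.29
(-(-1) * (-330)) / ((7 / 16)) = -5280 / 7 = -754.29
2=2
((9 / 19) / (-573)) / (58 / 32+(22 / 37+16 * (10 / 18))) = -15984 / 218411365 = -0.00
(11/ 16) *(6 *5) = 20.62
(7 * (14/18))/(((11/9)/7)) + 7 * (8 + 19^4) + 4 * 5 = 10035896/11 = 912354.18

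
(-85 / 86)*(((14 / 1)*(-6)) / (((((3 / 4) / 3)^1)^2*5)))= 11424 / 43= 265.67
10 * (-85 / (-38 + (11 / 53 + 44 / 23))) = 1036150 / 43737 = 23.69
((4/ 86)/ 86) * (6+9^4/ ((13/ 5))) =32883/ 24037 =1.37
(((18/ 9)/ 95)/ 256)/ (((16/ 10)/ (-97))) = -97/ 19456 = -0.00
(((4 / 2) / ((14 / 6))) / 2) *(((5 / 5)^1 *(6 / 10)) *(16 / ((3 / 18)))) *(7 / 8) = 108 / 5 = 21.60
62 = 62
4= 4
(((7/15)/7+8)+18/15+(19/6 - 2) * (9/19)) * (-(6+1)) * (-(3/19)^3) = 352611/1303210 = 0.27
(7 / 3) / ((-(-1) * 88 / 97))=679 / 264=2.57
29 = 29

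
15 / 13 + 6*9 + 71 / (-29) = 19870 / 377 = 52.71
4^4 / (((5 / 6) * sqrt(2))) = 768 * sqrt(2) / 5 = 217.22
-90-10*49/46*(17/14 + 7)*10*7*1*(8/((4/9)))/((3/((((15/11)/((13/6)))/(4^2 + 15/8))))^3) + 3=-745459928359863/8550986578849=-87.18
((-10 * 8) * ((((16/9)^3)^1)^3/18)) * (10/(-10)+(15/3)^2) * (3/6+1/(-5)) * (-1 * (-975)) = -714682558054400/129140163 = -5534161.81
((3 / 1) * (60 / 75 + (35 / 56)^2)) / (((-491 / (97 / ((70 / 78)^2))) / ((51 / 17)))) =-505904373 / 192472000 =-2.63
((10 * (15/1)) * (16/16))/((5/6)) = 180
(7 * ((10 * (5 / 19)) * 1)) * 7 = 2450 / 19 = 128.95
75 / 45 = 5 / 3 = 1.67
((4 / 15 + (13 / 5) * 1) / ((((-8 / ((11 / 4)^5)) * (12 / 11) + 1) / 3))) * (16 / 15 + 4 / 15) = 304708492 / 25098855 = 12.14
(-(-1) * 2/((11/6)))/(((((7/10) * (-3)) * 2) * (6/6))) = -20/77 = -0.26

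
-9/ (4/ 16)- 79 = -115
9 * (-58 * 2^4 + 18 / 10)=-41679 / 5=-8335.80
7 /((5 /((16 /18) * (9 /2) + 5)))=63 /5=12.60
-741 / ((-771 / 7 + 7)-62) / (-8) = -5187 / 9248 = -0.56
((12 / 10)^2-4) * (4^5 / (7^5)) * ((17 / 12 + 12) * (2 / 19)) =-753664 / 3421425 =-0.22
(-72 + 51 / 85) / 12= -119 / 20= -5.95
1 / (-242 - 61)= -0.00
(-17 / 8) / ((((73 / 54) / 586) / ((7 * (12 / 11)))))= -5648454 / 803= -7034.19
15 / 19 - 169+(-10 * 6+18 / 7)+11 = -28547 / 133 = -214.64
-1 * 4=-4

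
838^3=588480472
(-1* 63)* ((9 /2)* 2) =-567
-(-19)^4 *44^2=-252301456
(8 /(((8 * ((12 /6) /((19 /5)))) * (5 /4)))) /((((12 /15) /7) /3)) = 399 /10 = 39.90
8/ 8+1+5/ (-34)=63/ 34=1.85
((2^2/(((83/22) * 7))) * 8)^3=348913664/196122941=1.78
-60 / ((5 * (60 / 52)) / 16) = -832 / 5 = -166.40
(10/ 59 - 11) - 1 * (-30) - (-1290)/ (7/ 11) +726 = 2772.31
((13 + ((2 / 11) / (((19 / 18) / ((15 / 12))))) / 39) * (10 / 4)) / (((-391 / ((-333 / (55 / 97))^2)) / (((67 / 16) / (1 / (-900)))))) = 13894619276940255 / 128543987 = 108092331.67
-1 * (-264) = 264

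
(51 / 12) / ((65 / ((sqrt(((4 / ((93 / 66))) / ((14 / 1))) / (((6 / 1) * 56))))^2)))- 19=-90046133 / 4739280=-19.00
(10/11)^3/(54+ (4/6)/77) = 5250/377399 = 0.01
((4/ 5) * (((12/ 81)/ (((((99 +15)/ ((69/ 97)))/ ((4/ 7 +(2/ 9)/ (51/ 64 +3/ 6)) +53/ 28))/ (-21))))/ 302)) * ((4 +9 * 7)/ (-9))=84950707/ 84193372755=0.00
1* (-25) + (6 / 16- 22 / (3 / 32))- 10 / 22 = -68573 / 264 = -259.75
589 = 589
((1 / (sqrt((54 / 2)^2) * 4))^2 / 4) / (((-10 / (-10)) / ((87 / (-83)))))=-0.00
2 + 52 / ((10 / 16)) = 426 / 5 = 85.20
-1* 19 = -19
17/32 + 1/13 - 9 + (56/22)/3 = -103555/13728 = -7.54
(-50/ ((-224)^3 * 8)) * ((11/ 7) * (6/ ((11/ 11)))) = 0.00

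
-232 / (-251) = 232 / 251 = 0.92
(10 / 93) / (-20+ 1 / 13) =-0.01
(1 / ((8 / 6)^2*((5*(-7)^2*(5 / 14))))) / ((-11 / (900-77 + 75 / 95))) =-5031 / 10450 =-0.48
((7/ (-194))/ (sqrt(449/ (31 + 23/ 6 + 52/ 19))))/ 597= -7 * sqrt(219229638)/ 5928260148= -0.00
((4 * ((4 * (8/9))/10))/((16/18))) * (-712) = -5696/5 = -1139.20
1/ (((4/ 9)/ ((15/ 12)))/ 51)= 2295/ 16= 143.44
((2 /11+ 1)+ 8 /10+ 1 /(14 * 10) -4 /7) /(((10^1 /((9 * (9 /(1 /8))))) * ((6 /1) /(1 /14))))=58941 /53900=1.09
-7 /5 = -1.40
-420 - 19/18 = -7579/18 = -421.06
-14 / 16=-7 / 8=-0.88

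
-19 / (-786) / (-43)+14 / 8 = 118255 / 67596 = 1.75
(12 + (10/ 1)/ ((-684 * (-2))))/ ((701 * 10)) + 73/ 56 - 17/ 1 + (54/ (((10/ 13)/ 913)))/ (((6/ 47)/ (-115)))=-968934946073747/ 16781940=-57736766.19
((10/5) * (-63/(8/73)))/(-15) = 1533/20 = 76.65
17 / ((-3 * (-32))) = 17 / 96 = 0.18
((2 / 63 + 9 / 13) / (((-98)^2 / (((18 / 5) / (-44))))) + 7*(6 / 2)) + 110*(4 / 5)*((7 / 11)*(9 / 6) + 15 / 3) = 52394141207 / 96136040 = 545.00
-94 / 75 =-1.25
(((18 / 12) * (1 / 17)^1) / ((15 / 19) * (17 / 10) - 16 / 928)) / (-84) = -551 / 694960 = -0.00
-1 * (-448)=448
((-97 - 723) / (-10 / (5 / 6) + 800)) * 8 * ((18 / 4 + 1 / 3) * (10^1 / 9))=-237800 / 5319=-44.71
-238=-238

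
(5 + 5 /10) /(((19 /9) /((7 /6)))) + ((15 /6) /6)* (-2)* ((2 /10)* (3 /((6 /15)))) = 34 /19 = 1.79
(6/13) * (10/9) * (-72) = -480/13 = -36.92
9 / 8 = 1.12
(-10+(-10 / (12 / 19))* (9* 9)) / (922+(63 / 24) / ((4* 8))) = -330880 / 236053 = -1.40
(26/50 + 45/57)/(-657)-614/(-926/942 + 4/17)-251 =1065283325161/1868393025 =570.16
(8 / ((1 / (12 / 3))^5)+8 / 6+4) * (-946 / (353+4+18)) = -23264032 / 1125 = -20679.14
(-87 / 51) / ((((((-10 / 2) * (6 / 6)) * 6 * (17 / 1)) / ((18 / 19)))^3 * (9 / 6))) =522 / 71608817375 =0.00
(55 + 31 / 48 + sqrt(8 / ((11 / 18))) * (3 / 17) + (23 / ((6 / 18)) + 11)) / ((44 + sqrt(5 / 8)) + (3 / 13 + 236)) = -1100359 * sqrt(10) / 2548097928 - 4056 * sqrt(110) / 6617976563 + 4546464 * sqrt(11) / 6617976563 + 308354449 / 637024482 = 0.48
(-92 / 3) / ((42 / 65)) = -2990 / 63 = -47.46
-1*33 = -33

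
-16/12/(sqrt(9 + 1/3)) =-2 * sqrt(21)/21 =-0.44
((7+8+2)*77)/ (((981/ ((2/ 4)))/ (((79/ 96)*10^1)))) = 517055/ 94176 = 5.49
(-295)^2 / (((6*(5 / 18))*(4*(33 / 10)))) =87025 / 22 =3955.68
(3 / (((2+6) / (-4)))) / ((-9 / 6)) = 1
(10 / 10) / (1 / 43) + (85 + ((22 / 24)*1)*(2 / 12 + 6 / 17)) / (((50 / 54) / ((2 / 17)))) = 1556569 / 28900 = 53.86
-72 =-72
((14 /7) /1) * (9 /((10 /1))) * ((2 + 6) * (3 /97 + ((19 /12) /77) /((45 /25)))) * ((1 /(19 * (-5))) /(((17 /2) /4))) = -546608 /180936525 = -0.00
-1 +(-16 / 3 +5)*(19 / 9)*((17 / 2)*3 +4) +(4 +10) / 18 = -1133 / 54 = -20.98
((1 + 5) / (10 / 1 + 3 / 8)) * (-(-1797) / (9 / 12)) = 115008 / 83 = 1385.64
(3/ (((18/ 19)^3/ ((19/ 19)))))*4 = 6859/ 486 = 14.11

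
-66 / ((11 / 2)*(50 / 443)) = -2658 / 25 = -106.32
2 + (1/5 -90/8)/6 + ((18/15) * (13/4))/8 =0.65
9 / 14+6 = 93 / 14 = 6.64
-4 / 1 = -4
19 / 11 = 1.73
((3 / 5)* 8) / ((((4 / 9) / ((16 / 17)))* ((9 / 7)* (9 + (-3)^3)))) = -112 / 255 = -0.44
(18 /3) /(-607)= -6 /607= -0.01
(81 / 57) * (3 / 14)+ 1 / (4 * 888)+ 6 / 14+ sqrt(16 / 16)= 818869 / 472416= 1.73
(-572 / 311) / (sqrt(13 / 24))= -88 * sqrt(78) / 311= -2.50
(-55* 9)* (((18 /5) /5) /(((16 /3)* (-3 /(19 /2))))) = 16929 /80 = 211.61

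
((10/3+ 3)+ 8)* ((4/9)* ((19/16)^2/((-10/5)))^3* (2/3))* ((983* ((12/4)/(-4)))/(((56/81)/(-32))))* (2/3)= -1988582343989/58720256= -33865.36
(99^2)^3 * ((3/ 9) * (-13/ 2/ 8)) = -4079747314071/ 16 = -254984207129.44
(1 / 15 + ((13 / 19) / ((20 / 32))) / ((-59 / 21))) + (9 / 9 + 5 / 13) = 232067 / 218595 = 1.06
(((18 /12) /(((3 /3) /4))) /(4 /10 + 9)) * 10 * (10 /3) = 1000 /47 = 21.28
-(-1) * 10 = 10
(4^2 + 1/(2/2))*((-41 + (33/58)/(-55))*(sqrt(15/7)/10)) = -28883*sqrt(105)/2900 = -102.06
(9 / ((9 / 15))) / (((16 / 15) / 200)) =5625 / 2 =2812.50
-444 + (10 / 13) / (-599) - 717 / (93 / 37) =-176041019 / 241397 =-729.26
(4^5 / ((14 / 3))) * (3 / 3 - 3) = -3072 / 7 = -438.86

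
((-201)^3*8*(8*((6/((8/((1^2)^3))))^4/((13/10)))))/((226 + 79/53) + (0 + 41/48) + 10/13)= -4183408811160/7577257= -552100.69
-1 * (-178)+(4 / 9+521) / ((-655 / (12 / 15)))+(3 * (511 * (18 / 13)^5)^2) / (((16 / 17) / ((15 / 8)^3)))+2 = 4619183443306255522174951 / 32507032377994200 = 142097974.05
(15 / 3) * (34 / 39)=170 / 39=4.36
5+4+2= 11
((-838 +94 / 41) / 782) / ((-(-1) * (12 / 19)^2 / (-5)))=7730815 / 577116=13.40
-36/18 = -2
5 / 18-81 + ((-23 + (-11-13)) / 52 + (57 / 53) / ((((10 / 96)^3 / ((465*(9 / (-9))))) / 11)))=-3018056308741 / 620100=-4867047.75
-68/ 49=-1.39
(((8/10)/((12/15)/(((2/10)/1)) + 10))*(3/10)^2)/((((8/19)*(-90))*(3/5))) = -19/84000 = -0.00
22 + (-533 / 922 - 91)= -64151 / 922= -69.58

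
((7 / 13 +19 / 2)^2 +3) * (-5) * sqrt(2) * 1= -350745 * sqrt(2) / 676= -733.77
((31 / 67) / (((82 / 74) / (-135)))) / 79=-0.71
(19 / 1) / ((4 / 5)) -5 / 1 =75 / 4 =18.75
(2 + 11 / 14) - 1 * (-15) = 249 / 14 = 17.79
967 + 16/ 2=975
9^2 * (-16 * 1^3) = -1296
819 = 819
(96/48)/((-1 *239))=-2/239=-0.01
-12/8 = -3/2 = -1.50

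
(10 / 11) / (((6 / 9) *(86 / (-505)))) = -7575 / 946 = -8.01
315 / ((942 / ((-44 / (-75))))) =154 / 785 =0.20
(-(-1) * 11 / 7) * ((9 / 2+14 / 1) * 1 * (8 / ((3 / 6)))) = 3256 / 7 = 465.14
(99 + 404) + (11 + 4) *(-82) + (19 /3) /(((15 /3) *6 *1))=-65411 /90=-726.79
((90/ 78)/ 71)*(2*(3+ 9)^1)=360/ 923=0.39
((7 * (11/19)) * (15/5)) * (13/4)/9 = 1001/228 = 4.39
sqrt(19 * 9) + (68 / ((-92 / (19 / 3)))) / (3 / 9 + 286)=-323 / 19757 + 3 * sqrt(19)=13.06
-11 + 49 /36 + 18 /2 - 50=-1823 /36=-50.64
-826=-826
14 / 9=1.56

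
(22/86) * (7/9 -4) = -319/387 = -0.82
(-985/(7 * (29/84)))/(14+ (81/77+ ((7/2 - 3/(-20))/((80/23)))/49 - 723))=10193568000/17704961999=0.58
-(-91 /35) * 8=104 /5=20.80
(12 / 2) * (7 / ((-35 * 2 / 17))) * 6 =-306 / 5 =-61.20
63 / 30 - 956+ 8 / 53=-505487 / 530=-953.75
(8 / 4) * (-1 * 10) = -20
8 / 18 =4 / 9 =0.44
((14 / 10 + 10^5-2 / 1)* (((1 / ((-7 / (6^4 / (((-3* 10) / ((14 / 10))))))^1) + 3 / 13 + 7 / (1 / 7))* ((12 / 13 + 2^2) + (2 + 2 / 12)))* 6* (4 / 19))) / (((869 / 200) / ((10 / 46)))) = 91586233088 / 35321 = 2592968.29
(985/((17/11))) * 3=32505/17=1912.06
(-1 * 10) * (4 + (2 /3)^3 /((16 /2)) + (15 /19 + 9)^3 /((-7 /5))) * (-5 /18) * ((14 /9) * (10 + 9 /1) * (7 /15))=-60443050010 /2368521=-25519.32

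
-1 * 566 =-566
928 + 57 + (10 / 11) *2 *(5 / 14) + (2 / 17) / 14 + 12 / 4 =184879 / 187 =988.66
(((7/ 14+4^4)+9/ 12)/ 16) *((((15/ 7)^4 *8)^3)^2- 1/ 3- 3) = 6619442261272479593843097167927995/ 17873467650665088224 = 370350196763646.14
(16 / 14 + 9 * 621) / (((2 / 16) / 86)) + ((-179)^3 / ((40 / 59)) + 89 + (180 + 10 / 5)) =-4613335.74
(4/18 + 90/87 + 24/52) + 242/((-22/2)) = -68816/3393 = -20.28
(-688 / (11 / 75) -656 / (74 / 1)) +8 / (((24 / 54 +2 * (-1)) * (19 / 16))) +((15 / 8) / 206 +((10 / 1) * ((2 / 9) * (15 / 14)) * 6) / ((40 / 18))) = -419068961363 / 89207888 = -4697.67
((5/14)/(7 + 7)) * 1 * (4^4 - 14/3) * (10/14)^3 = 235625/100842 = 2.34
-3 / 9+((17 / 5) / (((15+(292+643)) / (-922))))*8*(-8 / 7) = 1488079 / 49875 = 29.84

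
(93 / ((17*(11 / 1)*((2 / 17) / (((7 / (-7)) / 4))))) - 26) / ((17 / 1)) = -2381 / 1496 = -1.59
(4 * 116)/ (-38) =-232/ 19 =-12.21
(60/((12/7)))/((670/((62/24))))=217/1608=0.13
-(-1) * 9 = 9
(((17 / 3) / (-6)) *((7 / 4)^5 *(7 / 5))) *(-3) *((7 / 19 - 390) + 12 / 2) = -14578240537 / 583680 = -24976.43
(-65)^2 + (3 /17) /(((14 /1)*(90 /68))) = 443626 /105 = 4225.01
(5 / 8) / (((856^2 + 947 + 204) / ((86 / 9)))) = 215 / 26419932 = 0.00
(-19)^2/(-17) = -361/17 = -21.24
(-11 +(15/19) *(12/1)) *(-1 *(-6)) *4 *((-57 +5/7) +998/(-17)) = 4212.32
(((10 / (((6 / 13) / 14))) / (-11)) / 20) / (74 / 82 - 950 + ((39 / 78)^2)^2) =29848 / 20544711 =0.00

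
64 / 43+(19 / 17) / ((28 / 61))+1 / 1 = 100769 / 20468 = 4.92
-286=-286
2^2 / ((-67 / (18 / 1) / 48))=-3456 / 67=-51.58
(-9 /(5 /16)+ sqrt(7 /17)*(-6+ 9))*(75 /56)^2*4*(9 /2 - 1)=-10125 /14+ 16875*sqrt(119) /3808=-674.87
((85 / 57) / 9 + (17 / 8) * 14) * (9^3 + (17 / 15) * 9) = 18907196 / 855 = 22113.68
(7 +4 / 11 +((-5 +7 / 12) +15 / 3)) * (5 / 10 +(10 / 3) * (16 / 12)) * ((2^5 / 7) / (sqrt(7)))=373444 * sqrt(7) / 14553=67.89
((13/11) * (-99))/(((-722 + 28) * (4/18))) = 1053/1388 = 0.76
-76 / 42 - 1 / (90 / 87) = -583 / 210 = -2.78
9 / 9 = 1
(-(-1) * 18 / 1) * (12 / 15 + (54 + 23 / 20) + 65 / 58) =297909 / 290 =1027.27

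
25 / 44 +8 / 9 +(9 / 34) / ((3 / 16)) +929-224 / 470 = 1473481151 / 1582020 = 931.39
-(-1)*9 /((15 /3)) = 9 /5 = 1.80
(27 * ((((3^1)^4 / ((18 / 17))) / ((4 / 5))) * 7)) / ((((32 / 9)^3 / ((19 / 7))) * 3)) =95364135 / 262144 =363.79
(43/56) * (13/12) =559/672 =0.83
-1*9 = -9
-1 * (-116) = 116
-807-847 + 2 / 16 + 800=-853.88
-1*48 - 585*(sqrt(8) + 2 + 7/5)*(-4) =4680*sqrt(2) + 7908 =14526.52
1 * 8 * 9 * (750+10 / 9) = 54080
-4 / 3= -1.33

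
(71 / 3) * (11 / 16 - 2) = -497 / 16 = -31.06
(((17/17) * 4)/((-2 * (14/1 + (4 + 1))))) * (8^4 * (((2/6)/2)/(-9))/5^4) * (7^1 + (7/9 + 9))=618496/2885625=0.21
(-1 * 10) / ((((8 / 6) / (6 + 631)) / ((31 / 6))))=-98735 / 4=-24683.75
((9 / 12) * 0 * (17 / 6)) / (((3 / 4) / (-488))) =0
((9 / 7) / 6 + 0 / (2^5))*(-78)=-117 / 7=-16.71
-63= -63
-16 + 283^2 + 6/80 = 3202923/40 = 80073.08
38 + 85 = 123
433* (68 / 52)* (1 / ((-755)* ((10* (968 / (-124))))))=228191 / 23752300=0.01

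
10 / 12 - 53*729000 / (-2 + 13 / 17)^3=42183019715 / 2058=20497094.13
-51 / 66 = -17 / 22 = -0.77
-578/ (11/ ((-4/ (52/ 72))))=41616/ 143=291.02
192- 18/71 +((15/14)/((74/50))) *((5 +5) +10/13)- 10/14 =47531333/239057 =198.83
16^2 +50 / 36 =257.39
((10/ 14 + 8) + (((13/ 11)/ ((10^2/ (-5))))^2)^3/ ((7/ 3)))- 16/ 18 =55896292802323843/ 7142933952000000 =7.83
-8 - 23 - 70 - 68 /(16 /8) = -135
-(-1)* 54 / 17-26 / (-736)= 20093 / 6256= 3.21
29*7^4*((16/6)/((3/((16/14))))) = 70734.22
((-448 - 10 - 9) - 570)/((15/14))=-14518/15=-967.87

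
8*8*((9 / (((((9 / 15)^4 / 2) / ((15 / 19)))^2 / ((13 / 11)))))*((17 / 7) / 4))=138125000000 / 2251557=61346.44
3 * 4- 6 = 6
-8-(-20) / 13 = -84 / 13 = -6.46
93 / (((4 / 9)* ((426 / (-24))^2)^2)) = 53568 / 25411681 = 0.00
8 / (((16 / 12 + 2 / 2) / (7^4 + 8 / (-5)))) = 287928 / 35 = 8226.51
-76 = -76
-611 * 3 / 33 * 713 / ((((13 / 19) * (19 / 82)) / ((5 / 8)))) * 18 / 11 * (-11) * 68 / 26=7350157.45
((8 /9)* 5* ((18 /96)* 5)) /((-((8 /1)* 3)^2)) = -25 /3456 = -0.01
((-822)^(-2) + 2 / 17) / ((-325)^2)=270277 / 242655016500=0.00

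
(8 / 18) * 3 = 4 / 3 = 1.33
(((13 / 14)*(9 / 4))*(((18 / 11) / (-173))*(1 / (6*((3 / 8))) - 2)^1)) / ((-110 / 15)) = -351 / 83732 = -0.00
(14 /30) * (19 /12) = 133 /180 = 0.74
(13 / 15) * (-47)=-611 / 15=-40.73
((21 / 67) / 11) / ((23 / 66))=126 / 1541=0.08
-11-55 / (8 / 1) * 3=-253 / 8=-31.62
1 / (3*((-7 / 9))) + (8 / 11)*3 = 135 / 77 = 1.75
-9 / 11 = -0.82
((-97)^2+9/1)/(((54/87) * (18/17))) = 2321537/162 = 14330.48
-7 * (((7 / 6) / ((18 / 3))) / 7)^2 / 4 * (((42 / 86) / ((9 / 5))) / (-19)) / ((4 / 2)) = 245 / 25411968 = 0.00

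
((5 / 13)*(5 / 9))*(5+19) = 200 / 39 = 5.13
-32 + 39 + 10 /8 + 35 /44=199 /22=9.05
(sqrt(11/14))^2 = 11/14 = 0.79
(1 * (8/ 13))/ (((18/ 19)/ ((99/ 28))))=2.30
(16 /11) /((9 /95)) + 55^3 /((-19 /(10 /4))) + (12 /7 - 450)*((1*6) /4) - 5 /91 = -7719325067 /342342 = -22548.58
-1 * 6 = -6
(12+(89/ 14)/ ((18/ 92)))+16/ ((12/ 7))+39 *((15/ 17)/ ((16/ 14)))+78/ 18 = 756289/ 8568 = 88.27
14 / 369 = 0.04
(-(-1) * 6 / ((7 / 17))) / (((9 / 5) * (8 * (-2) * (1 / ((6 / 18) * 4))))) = -85 / 126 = -0.67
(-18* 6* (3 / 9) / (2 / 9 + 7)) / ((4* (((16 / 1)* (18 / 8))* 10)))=-9 / 2600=-0.00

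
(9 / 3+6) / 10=9 / 10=0.90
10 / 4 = 5 / 2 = 2.50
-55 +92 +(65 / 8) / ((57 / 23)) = 18367 / 456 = 40.28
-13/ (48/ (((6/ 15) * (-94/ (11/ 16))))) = 2444/ 165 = 14.81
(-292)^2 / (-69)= -85264 / 69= -1235.71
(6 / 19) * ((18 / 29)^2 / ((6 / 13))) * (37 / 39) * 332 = 1326672 / 15979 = 83.03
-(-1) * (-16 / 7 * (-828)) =13248 / 7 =1892.57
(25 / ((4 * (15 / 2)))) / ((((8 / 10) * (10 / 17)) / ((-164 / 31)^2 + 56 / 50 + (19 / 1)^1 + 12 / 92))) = 37761369 / 442060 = 85.42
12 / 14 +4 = 34 / 7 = 4.86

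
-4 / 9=-0.44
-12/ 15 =-4/ 5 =-0.80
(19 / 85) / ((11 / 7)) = 133 / 935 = 0.14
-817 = -817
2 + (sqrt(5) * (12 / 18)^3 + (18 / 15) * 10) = 8 * sqrt(5) / 27 + 14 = 14.66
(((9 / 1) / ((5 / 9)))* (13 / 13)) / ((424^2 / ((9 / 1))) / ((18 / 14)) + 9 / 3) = 6561 / 6293375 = 0.00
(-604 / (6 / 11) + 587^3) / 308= 86683241 / 132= 656691.22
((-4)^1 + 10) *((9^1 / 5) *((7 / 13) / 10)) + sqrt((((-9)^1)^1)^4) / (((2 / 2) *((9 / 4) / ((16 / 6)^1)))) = 31389 / 325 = 96.58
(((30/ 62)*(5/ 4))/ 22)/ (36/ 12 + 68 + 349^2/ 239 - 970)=-0.00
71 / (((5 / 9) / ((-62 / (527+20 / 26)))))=-171678 / 11435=-15.01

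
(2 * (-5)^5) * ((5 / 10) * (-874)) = 2731250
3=3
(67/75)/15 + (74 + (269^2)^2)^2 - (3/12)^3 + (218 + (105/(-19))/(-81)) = 112518932801687591461732291/4104000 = 27416893957526216243.11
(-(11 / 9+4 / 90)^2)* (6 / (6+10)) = -361 / 600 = -0.60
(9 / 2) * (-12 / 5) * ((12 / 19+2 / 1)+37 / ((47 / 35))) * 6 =-1746684 / 893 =-1955.97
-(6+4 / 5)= -34 / 5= -6.80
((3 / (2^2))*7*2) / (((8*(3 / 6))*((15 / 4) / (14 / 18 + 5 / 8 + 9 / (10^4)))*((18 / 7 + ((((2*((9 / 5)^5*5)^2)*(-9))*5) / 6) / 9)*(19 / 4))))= -8145025 / 585678529368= -0.00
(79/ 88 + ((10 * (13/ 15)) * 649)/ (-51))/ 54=-1472825/ 727056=-2.03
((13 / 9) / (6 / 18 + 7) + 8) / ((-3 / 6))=-541 / 33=-16.39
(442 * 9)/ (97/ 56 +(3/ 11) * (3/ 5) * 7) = 12252240/ 8863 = 1382.40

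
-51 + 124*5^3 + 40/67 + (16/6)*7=3109121/201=15468.26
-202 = -202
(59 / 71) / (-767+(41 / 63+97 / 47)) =-174699 / 160676479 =-0.00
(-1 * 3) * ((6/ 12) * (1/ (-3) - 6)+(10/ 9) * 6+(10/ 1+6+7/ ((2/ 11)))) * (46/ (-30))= 1334/ 5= 266.80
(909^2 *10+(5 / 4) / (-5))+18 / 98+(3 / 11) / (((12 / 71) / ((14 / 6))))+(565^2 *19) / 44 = 54335474429 / 6468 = 8400660.86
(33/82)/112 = 33/9184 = 0.00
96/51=32/17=1.88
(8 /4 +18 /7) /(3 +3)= 16 /21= 0.76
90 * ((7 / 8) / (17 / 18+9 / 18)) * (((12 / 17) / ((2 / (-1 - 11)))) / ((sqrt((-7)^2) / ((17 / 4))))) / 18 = -405 / 52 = -7.79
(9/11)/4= 9/44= 0.20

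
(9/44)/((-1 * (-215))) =9/9460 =0.00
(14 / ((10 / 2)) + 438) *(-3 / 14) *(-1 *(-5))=-3306 / 7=-472.29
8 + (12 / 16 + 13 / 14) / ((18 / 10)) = 8.93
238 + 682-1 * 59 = 861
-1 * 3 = -3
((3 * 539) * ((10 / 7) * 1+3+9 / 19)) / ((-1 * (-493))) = 150612 / 9367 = 16.08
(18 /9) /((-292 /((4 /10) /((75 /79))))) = -79 /27375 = -0.00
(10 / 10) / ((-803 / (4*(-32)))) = 128 / 803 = 0.16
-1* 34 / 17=-2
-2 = -2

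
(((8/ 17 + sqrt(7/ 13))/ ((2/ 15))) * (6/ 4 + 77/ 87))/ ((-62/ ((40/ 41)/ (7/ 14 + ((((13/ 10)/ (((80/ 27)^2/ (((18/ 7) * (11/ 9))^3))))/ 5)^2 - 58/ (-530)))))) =-103507590200000000000 * sqrt(91)/ 6954120971359535457419 - 828060721600000000000/ 9093850501008623290471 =-0.23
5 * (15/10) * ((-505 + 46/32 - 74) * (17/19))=-2356455/608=-3875.75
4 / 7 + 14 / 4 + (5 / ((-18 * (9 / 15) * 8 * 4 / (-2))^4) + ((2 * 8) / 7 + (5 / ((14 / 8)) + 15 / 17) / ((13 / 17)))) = 570351800833751 / 50710321299456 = 11.25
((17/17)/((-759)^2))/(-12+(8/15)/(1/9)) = -5/20738916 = -0.00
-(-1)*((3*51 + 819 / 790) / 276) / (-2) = -40563 / 145360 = -0.28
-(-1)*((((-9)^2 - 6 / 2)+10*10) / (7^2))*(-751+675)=-13528 / 49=-276.08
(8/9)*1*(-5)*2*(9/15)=-16/3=-5.33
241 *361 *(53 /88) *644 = 742379533 /22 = 33744524.23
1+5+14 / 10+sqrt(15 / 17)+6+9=sqrt(255) / 17+112 / 5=23.34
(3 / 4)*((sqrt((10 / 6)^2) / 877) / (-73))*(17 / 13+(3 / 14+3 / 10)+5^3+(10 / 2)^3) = -114579 / 23303644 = -0.00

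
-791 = -791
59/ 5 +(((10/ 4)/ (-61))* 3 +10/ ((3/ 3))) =13223/ 610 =21.68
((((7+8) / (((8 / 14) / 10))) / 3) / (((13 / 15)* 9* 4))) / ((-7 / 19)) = -2375 / 312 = -7.61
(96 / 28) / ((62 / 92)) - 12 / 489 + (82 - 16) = 2513570 / 35371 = 71.06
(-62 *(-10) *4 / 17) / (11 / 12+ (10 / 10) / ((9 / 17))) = 89280 / 1717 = 52.00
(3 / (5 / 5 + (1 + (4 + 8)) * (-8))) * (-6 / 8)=0.02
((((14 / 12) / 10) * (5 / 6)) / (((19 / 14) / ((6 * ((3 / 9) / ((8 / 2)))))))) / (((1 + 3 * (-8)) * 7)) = -7 / 31464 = -0.00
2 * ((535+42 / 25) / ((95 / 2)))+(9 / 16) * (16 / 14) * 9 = 943727 / 33250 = 28.38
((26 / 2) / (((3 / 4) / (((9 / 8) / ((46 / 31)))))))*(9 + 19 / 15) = 31031 / 230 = 134.92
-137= -137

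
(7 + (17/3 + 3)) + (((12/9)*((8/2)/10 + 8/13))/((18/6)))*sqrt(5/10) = 15.99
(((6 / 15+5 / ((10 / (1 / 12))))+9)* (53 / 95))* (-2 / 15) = -60049 / 85500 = -0.70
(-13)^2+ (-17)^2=458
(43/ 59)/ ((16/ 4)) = 43/ 236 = 0.18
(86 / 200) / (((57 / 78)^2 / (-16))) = -116272 / 9025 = -12.88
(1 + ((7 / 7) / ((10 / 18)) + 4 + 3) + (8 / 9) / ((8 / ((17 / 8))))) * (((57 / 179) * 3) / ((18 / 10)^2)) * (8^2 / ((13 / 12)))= 10983520 / 62829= 174.82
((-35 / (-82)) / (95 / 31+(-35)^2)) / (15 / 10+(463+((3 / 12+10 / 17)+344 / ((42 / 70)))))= 3689 / 11024372781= 0.00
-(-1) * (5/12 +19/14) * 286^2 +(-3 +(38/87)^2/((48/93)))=30748767433/211932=145087.89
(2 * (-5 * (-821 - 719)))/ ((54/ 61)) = 469700/ 27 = 17396.30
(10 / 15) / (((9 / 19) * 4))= 19 / 54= 0.35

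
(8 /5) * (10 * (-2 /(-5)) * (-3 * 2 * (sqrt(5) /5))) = -192 * sqrt(5) /25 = -17.17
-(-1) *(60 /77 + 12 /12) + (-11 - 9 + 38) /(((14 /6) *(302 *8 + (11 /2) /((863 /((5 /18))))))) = 10301721383 /5779646411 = 1.78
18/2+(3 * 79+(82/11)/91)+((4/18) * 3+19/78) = 1483435/6006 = 246.99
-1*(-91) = 91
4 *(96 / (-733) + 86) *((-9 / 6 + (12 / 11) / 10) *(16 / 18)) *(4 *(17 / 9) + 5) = -175871392 / 32985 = -5331.86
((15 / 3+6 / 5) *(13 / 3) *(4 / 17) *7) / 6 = 5642 / 765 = 7.38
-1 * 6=-6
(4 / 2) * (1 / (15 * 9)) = 0.01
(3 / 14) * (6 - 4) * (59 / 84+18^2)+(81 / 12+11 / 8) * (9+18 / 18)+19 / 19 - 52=8301 / 49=169.41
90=90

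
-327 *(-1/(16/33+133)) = 10791/4405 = 2.45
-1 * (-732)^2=-535824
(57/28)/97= 57/2716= 0.02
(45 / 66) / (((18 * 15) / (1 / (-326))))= -1 / 129096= -0.00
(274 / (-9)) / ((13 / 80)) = -21920 / 117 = -187.35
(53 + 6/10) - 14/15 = 158/3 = 52.67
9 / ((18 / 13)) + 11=35 / 2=17.50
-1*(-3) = 3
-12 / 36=-1 / 3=-0.33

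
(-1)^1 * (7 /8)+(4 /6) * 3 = 9 /8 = 1.12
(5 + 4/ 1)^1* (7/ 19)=63/ 19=3.32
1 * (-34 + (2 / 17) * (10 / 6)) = -1724 / 51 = -33.80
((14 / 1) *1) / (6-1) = 14 / 5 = 2.80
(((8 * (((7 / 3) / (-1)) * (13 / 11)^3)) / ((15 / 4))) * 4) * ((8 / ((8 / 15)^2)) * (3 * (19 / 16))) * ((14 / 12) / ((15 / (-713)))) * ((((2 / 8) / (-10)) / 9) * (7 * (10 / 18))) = -10208626337 / 5174928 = -1972.71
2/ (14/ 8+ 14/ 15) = 120/ 161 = 0.75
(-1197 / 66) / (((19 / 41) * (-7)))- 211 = -4519 / 22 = -205.41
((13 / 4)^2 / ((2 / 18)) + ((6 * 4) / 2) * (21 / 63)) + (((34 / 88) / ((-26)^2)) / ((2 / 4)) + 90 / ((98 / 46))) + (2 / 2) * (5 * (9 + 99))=992977221 / 1457456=681.31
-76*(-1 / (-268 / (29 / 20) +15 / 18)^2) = 121104 / 53945275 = 0.00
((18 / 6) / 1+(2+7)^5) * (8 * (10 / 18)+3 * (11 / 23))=23955428 / 69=347180.12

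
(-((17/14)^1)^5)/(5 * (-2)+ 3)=1419857/3764768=0.38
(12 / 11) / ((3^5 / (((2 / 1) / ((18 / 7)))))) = 28 / 8019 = 0.00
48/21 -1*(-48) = 352/7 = 50.29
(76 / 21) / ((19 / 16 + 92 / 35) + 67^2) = 6080 / 7547931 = 0.00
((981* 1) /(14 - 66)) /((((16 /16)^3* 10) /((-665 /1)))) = 130473 /104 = 1254.55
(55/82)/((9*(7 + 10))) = 55/12546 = 0.00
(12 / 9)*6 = 8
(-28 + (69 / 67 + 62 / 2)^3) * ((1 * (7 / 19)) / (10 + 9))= 69122107404 / 108575443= 636.63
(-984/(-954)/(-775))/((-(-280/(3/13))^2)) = 123/136056830000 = 0.00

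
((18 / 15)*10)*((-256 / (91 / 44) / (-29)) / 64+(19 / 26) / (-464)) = 1269 / 1624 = 0.78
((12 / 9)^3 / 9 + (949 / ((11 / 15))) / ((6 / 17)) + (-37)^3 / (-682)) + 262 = 4003.13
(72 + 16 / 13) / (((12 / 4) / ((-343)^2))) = 112001848 / 39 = 2871842.26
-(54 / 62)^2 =-729 / 961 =-0.76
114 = 114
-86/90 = -43/45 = -0.96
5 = 5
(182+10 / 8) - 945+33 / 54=-27401 / 36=-761.14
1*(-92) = -92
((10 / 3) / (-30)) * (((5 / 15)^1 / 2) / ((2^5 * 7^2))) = -1 / 84672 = -0.00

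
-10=-10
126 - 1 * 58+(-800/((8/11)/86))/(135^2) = 45788/729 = 62.81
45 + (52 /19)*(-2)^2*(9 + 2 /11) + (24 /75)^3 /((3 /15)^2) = 19115133 /130625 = 146.34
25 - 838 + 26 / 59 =-47941 / 59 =-812.56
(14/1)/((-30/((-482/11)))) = 3374/165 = 20.45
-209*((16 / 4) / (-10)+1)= -627 / 5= -125.40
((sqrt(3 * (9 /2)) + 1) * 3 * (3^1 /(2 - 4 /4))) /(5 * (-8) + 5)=-27 * sqrt(6) /70 - 9 /35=-1.20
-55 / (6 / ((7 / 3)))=-385 / 18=-21.39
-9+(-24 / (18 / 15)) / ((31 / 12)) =-519 / 31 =-16.74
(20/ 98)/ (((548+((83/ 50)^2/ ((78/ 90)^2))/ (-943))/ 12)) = 1912404000/ 427929230351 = 0.00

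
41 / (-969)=-41 / 969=-0.04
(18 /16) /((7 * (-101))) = -9 /5656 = -0.00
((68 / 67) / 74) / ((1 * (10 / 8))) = 0.01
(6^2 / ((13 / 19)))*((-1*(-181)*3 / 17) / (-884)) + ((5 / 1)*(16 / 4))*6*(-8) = -46980213 / 48841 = -961.90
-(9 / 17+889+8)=-15258 / 17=-897.53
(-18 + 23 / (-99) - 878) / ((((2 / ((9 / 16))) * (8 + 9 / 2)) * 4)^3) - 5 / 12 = -56341560661 / 135168000000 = -0.42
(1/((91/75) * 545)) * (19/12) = 95/39676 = 0.00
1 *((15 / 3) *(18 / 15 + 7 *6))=216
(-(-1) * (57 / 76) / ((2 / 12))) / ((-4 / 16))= -18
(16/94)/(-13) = -8/611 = -0.01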